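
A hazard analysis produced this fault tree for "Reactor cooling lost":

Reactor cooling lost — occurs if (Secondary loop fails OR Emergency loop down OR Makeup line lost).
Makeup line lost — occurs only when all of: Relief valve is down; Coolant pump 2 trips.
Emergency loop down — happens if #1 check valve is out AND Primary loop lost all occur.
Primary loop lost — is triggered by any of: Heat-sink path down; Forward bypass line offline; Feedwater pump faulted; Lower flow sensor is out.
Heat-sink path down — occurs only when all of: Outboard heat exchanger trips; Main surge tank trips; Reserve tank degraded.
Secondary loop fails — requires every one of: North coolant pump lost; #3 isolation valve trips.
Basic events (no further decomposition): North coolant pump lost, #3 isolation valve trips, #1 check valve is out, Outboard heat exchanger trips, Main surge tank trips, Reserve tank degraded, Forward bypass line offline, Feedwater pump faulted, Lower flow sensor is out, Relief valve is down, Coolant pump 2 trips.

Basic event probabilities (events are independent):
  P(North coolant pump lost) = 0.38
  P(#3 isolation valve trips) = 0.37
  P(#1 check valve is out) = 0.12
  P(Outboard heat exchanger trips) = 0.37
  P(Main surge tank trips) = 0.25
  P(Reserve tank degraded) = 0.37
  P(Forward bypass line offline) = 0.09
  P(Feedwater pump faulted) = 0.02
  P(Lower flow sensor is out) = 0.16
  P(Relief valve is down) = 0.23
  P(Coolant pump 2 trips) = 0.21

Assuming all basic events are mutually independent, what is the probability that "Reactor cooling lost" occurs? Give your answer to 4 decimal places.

P(Secondary loop fails) [AND] = 0.38 × 0.37 = 0.140600
P(Heat-sink path down) [AND] = 0.37 × 0.25 × 0.37 = 0.034225
P(Primary loop lost) [OR] = 1 − (1−0.034225) × (1−0.09) × (1−0.02) × (1−0.16) = 0.276526
P(Emergency loop down) [AND] = 0.12 × 0.276526 = 0.033183
P(Makeup line lost) [AND] = 0.23 × 0.21 = 0.048300
P(Reactor cooling lost) [OR] = 1 − (1−0.140600) × (1−0.033183) × (1−0.048300) = 0.209249
Rounded to 4 decimal places: P(Reactor cooling lost) ≈ 0.2092.

0.2092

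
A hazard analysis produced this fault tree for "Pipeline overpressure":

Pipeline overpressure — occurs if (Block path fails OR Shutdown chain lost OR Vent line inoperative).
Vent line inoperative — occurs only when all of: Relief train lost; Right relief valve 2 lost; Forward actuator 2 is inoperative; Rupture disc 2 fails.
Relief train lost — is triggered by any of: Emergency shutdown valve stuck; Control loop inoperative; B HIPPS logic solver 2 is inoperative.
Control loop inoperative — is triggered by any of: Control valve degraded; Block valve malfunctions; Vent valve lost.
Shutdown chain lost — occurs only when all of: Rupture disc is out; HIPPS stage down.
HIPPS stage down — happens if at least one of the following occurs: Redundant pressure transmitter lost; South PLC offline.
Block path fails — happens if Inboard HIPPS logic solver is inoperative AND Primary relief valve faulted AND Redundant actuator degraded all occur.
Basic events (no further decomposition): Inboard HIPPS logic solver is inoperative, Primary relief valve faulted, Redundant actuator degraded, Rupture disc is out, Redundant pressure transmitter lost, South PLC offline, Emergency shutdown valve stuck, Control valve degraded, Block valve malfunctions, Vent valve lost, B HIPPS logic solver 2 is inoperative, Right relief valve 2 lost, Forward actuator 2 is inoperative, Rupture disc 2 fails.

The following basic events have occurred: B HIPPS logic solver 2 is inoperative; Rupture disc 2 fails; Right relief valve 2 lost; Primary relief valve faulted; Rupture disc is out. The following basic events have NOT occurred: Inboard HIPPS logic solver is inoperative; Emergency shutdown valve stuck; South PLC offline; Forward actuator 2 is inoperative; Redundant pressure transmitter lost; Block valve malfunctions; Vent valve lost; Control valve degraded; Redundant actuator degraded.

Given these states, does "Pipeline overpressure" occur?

Block path fails [AND]: Inboard HIPPS logic solver is inoperative=not, Primary relief valve faulted=occurs, Redundant actuator degraded=not → not all inputs occur → does not occur.
HIPPS stage down [OR]: Redundant pressure transmitter lost=not, South PLC offline=not → no input occurs → does not occur.
Shutdown chain lost [AND]: Rupture disc is out=occurs, HIPPS stage down=not → not all inputs occur → does not occur.
Control loop inoperative [OR]: Control valve degraded=not, Block valve malfunctions=not, Vent valve lost=not → no input occurs → does not occur.
Relief train lost [OR]: Emergency shutdown valve stuck=not, Control loop inoperative=not, B HIPPS logic solver 2 is inoperative=occurs → at least one input occurs → occurs.
Vent line inoperative [AND]: Relief train lost=occurs, Right relief valve 2 lost=occurs, Forward actuator 2 is inoperative=not, Rupture disc 2 fails=occurs → not all inputs occur → does not occur.
Pipeline overpressure [OR]: Block path fails=not, Shutdown chain lost=not, Vent line inoperative=not → no input occurs → does not occur.

No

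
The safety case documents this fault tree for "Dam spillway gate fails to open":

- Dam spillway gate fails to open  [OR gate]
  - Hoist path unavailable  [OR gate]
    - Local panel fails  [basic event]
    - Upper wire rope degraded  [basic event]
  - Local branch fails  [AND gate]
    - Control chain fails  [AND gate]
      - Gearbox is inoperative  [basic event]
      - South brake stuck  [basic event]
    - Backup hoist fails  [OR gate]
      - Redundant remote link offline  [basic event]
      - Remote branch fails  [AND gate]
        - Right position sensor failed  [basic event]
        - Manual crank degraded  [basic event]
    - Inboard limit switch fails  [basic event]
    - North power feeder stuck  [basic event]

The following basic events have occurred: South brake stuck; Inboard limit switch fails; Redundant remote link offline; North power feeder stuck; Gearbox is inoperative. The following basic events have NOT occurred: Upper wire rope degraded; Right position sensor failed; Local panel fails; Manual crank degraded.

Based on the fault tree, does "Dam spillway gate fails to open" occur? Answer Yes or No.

Hoist path unavailable [OR]: Local panel fails=not, Upper wire rope degraded=not → no input occurs → does not occur.
Control chain fails [AND]: Gearbox is inoperative=occurs, South brake stuck=occurs → all inputs occur → occurs.
Remote branch fails [AND]: Right position sensor failed=not, Manual crank degraded=not → not all inputs occur → does not occur.
Backup hoist fails [OR]: Redundant remote link offline=occurs, Remote branch fails=not → at least one input occurs → occurs.
Local branch fails [AND]: Control chain fails=occurs, Backup hoist fails=occurs, Inboard limit switch fails=occurs, North power feeder stuck=occurs → all inputs occur → occurs.
Dam spillway gate fails to open [OR]: Hoist path unavailable=not, Local branch fails=occurs → at least one input occurs → occurs.

Yes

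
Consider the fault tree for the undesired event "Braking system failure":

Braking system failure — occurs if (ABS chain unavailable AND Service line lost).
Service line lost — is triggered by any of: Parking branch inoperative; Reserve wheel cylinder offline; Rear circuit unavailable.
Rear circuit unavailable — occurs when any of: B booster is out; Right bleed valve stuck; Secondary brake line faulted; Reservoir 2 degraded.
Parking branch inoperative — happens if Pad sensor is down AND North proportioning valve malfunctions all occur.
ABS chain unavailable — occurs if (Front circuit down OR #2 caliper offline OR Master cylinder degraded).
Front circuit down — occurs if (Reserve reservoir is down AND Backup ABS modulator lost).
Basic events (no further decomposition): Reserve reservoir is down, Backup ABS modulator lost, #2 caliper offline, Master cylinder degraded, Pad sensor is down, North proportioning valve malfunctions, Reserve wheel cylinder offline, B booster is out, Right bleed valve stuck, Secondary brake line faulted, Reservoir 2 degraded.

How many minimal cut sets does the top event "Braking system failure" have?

Front circuit down [AND]: one cut set from each child combined → 1 × 1 = 1 cut set(s).
ABS chain unavailable [OR]: union of children's cut sets → 3 cut set(s).
Parking branch inoperative [AND]: one cut set from each child combined → 1 × 1 = 1 cut set(s).
Rear circuit unavailable [OR]: union of children's cut sets → 4 cut set(s).
Service line lost [OR]: union of children's cut sets → 6 cut set(s).
Braking system failure [AND]: one cut set from each child combined → 3 × 6 = 18 cut set(s).

18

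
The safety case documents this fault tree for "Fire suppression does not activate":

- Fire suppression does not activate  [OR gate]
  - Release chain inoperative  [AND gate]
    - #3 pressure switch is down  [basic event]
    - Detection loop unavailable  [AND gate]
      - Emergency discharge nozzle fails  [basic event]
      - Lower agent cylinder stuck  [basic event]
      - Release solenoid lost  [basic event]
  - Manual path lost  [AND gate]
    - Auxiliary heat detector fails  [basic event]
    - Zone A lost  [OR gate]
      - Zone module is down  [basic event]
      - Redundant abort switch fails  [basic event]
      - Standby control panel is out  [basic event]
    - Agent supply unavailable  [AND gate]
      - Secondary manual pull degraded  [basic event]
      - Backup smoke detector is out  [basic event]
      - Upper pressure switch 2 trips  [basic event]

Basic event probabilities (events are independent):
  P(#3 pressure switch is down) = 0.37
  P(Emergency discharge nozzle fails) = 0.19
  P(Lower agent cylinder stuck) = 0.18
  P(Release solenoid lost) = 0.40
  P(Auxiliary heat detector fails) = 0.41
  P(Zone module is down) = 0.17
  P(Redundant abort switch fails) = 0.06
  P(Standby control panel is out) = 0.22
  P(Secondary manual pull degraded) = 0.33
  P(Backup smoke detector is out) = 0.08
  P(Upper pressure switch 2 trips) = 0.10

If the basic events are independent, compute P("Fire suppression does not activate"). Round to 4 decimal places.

P(Detection loop unavailable) [AND] = 0.19 × 0.18 × 0.40 = 0.013680
P(Release chain inoperative) [AND] = 0.37 × 0.013680 = 0.005062
P(Zone A lost) [OR] = 1 − (1−0.17) × (1−0.06) × (1−0.22) = 0.391444
P(Agent supply unavailable) [AND] = 0.33 × 0.08 × 0.10 = 0.002640
P(Manual path lost) [AND] = 0.41 × 0.391444 × 0.002640 = 0.000424
P(Fire suppression does not activate) [OR] = 1 − (1−0.005062) × (1−0.000424) = 0.005484
Rounded to 4 decimal places: P(Fire suppression does not activate) ≈ 0.0055.

0.0055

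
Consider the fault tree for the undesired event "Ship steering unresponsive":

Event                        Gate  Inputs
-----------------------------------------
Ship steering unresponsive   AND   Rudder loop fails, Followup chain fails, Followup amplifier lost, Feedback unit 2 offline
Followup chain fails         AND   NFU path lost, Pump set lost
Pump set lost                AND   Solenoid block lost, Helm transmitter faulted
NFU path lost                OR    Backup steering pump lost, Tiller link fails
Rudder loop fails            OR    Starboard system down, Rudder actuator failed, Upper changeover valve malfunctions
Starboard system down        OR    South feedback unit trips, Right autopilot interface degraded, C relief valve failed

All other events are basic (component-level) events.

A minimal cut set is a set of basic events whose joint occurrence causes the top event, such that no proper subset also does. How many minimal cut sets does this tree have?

Starboard system down [OR]: union of children's cut sets → 3 cut set(s).
Rudder loop fails [OR]: union of children's cut sets → 5 cut set(s).
NFU path lost [OR]: union of children's cut sets → 2 cut set(s).
Pump set lost [AND]: one cut set from each child combined → 1 × 1 = 1 cut set(s).
Followup chain fails [AND]: one cut set from each child combined → 2 × 1 = 2 cut set(s).
Ship steering unresponsive [AND]: one cut set from each child combined → 5 × 2 × 1 × 1 = 10 cut set(s).
Minimal cut sets: {Backup steering pump lost, Feedback unit 2 offline, Followup amplifier lost, Helm transmitter faulted, Solenoid block lost, South feedback unit trips}; {Feedback unit 2 offline, Followup amplifier lost, Helm transmitter faulted, Solenoid block lost, South feedback unit trips, Tiller link fails}; {Backup steering pump lost, Feedback unit 2 offline, Followup amplifier lost, Helm transmitter faulted, Right autopilot interface degraded, Solenoid block lost}; {Feedback unit 2 offline, Followup amplifier lost, Helm transmitter faulted, Right autopilot interface degraded, Solenoid block lost, Tiller link fails}; {Backup steering pump lost, C relief valve failed, Feedback unit 2 offline, Followup amplifier lost, Helm transmitter faulted, Solenoid block lost}; {C relief valve failed, Feedback unit 2 offline, Followup amplifier lost, Helm transmitter faulted, Solenoid block lost, Tiller link fails}; {Backup steering pump lost, Feedback unit 2 offline, Followup amplifier lost, Helm transmitter faulted, Rudder actuator failed, Solenoid block lost}; {Feedback unit 2 offline, Followup amplifier lost, Helm transmitter faulted, Rudder actuator failed, Solenoid block lost, Tiller link fails}; {Backup steering pump lost, Feedback unit 2 offline, Followup amplifier lost, Helm transmitter faulted, Solenoid block lost, Upper changeover valve malfunctions}; {Feedback unit 2 offline, Followup amplifier lost, Helm transmitter faulted, Solenoid block lost, Tiller link fails, Upper changeover valve malfunctions}.

10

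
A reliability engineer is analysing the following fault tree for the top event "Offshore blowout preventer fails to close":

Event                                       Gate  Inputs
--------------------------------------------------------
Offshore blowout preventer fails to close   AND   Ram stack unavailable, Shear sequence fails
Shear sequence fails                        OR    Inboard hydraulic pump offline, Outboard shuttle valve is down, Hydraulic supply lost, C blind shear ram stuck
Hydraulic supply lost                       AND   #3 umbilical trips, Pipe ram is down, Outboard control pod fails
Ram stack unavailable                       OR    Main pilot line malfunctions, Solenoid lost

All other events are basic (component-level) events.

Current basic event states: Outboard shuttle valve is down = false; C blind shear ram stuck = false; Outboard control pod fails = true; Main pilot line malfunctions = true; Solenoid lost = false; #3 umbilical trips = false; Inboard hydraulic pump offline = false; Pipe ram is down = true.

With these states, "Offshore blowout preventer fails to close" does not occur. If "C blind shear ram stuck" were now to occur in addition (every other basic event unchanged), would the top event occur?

Counterfactual: set "C blind shear ram stuck" to occurred.
Ram stack unavailable [OR]: Main pilot line malfunctions=occurs, Solenoid lost=not → at least one input occurs → occurs.
Hydraulic supply lost [AND]: #3 umbilical trips=not, Pipe ram is down=occurs, Outboard control pod fails=occurs → not all inputs occur → does not occur.
Shear sequence fails [OR]: Inboard hydraulic pump offline=not, Outboard shuttle valve is down=not, Hydraulic supply lost=not, C blind shear ram stuck=occurs → at least one input occurs → occurs.
Offshore blowout preventer fails to close [AND]: Ram stack unavailable=occurs, Shear sequence fails=occurs → all inputs occur → occurs.

Yes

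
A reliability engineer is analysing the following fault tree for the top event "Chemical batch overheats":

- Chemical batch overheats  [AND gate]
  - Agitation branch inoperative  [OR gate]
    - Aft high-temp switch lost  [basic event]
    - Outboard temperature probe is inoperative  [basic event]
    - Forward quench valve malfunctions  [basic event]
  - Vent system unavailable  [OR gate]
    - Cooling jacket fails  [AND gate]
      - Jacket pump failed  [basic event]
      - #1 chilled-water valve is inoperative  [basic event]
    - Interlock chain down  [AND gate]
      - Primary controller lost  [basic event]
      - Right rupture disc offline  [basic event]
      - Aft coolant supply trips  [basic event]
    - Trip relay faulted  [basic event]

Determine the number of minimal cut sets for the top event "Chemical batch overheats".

9

Agitation branch inoperative [OR]: union of children's cut sets → 3 cut set(s).
Cooling jacket fails [AND]: one cut set from each child combined → 1 × 1 = 1 cut set(s).
Interlock chain down [AND]: one cut set from each child combined → 1 × 1 × 1 = 1 cut set(s).
Vent system unavailable [OR]: union of children's cut sets → 3 cut set(s).
Chemical batch overheats [AND]: one cut set from each child combined → 3 × 3 = 9 cut set(s).
Minimal cut sets: {#1 chilled-water valve is inoperative, Aft high-temp switch lost, Jacket pump failed}; {Aft coolant supply trips, Aft high-temp switch lost, Primary controller lost, Right rupture disc offline}; {Aft high-temp switch lost, Trip relay faulted}; {#1 chilled-water valve is inoperative, Jacket pump failed, Outboard temperature probe is inoperative}; {Aft coolant supply trips, Outboard temperature probe is inoperative, Primary controller lost, Right rupture disc offline}; {Outboard temperature probe is inoperative, Trip relay faulted}; {#1 chilled-water valve is inoperative, Forward quench valve malfunctions, Jacket pump failed}; {Aft coolant supply trips, Forward quench valve malfunctions, Primary controller lost, Right rupture disc offline}; {Forward quench valve malfunctions, Trip relay faulted}.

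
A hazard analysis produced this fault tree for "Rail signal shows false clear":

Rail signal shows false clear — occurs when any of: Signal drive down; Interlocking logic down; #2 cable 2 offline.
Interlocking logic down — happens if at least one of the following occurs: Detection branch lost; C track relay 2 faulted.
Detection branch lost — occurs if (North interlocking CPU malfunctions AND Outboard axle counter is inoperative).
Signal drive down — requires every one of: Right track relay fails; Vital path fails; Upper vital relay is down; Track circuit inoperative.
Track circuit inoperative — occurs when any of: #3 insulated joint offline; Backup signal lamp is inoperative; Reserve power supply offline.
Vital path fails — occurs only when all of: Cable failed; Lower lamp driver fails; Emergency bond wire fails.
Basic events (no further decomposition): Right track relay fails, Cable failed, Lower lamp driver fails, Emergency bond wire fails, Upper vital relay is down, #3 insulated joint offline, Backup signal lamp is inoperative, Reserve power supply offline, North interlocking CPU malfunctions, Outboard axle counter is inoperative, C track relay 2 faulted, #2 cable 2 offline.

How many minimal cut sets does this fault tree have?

Vital path fails [AND]: one cut set from each child combined → 1 × 1 × 1 = 1 cut set(s).
Track circuit inoperative [OR]: union of children's cut sets → 3 cut set(s).
Signal drive down [AND]: one cut set from each child combined → 1 × 1 × 1 × 3 = 3 cut set(s).
Detection branch lost [AND]: one cut set from each child combined → 1 × 1 = 1 cut set(s).
Interlocking logic down [OR]: union of children's cut sets → 2 cut set(s).
Rail signal shows false clear [OR]: union of children's cut sets → 6 cut set(s).
Minimal cut sets: {#3 insulated joint offline, Cable failed, Emergency bond wire fails, Lower lamp driver fails, Right track relay fails, Upper vital relay is down}; {Backup signal lamp is inoperative, Cable failed, Emergency bond wire fails, Lower lamp driver fails, Right track relay fails, Upper vital relay is down}; {Cable failed, Emergency bond wire fails, Lower lamp driver fails, Reserve power supply offline, Right track relay fails, Upper vital relay is down}; {North interlocking CPU malfunctions, Outboard axle counter is inoperative}; {C track relay 2 faulted}; {#2 cable 2 offline}.

6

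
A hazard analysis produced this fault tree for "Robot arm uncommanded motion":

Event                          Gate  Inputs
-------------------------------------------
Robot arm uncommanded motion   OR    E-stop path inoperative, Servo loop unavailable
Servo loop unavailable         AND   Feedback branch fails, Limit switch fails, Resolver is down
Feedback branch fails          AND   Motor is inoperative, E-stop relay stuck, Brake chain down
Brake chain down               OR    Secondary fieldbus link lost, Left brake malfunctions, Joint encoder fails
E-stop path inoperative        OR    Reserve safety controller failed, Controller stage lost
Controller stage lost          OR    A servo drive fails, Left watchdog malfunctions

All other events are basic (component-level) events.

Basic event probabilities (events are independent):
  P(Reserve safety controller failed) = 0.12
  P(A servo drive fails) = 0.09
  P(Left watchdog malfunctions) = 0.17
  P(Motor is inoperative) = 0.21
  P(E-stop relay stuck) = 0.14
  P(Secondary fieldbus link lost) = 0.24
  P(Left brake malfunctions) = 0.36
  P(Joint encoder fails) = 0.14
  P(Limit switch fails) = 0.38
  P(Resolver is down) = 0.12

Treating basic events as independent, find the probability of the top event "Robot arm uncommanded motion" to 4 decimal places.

P(Controller stage lost) [OR] = 1 − (1−0.09) × (1−0.17) = 0.244700
P(E-stop path inoperative) [OR] = 1 − (1−0.12) × (1−0.244700) = 0.335336
P(Brake chain down) [OR] = 1 − (1−0.24) × (1−0.36) × (1−0.14) = 0.581696
P(Feedback branch fails) [AND] = 0.21 × 0.14 × 0.581696 = 0.017102
P(Servo loop unavailable) [AND] = 0.017102 × 0.38 × 0.12 = 0.000780
P(Robot arm uncommanded motion) [OR] = 1 − (1−0.335336) × (1−0.000780) = 0.335854
Rounded to 4 decimal places: P(Robot arm uncommanded motion) ≈ 0.3359.

0.3359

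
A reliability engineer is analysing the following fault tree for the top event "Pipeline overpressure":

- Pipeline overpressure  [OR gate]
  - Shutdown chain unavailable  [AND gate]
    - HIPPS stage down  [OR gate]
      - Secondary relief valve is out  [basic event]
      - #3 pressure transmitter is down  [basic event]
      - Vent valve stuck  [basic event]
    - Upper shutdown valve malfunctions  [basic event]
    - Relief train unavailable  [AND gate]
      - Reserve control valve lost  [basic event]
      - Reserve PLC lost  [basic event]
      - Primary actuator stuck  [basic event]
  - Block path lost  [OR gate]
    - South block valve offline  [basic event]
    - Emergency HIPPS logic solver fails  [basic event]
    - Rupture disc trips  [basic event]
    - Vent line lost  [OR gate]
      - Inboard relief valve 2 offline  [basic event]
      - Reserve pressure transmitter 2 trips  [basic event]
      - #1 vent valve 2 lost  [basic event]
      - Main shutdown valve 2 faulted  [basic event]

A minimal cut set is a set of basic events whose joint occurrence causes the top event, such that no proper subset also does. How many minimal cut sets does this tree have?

HIPPS stage down [OR]: union of children's cut sets → 3 cut set(s).
Relief train unavailable [AND]: one cut set from each child combined → 1 × 1 × 1 = 1 cut set(s).
Shutdown chain unavailable [AND]: one cut set from each child combined → 3 × 1 × 1 = 3 cut set(s).
Vent line lost [OR]: union of children's cut sets → 4 cut set(s).
Block path lost [OR]: union of children's cut sets → 7 cut set(s).
Pipeline overpressure [OR]: union of children's cut sets → 10 cut set(s).
Minimal cut sets: {Primary actuator stuck, Reserve PLC lost, Reserve control valve lost, Secondary relief valve is out, Upper shutdown valve malfunctions}; {#3 pressure transmitter is down, Primary actuator stuck, Reserve PLC lost, Reserve control valve lost, Upper shutdown valve malfunctions}; {Primary actuator stuck, Reserve PLC lost, Reserve control valve lost, Upper shutdown valve malfunctions, Vent valve stuck}; {South block valve offline}; {Emergency HIPPS logic solver fails}; {Rupture disc trips}; {Inboard relief valve 2 offline}; {Reserve pressure transmitter 2 trips}; {#1 vent valve 2 lost}; {Main shutdown valve 2 faulted}.

10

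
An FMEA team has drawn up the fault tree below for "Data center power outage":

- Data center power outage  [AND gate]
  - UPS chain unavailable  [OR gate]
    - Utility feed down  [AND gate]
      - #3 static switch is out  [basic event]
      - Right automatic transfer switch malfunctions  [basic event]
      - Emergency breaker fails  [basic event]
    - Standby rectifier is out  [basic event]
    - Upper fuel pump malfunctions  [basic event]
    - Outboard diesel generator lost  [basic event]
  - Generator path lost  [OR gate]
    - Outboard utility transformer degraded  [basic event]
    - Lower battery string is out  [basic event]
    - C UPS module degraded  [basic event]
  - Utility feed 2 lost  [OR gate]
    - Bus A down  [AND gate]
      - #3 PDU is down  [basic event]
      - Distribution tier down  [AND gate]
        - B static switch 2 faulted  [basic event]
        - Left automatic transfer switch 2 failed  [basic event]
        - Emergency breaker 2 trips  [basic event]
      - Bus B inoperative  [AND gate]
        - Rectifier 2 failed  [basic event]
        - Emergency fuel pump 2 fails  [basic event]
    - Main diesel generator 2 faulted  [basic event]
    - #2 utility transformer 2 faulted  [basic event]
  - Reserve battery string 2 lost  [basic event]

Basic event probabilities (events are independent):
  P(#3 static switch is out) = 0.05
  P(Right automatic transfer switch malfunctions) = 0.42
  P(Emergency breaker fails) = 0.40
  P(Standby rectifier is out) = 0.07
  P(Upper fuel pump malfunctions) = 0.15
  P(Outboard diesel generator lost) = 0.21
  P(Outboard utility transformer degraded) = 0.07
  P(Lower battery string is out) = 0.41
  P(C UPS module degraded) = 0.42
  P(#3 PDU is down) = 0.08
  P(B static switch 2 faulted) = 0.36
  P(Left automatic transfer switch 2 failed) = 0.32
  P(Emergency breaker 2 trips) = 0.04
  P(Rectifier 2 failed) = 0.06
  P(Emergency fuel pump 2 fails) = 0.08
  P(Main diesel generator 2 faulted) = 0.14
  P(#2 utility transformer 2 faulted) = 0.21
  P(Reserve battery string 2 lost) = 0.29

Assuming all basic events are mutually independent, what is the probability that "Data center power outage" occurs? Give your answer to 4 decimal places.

P(Utility feed down) [AND] = 0.05 × 0.42 × 0.40 = 0.008400
P(UPS chain unavailable) [OR] = 1 − (1−0.008400) × (1−0.07) × (1−0.15) × (1−0.21) = 0.380751
P(Generator path lost) [OR] = 1 − (1−0.07) × (1−0.41) × (1−0.42) = 0.681754
P(Distribution tier down) [AND] = 0.36 × 0.32 × 0.04 = 0.004608
P(Bus B inoperative) [AND] = 0.06 × 0.08 = 0.004800
P(Bus A down) [AND] = 0.08 × 0.004608 × 0.004800 = 0.000002
P(Utility feed 2 lost) [OR] = 1 − (1−0.000002) × (1−0.14) × (1−0.21) = 0.320601
P(Data center power outage) [AND] = 0.380751 × 0.681754 × 0.320601 × 0.29 = 0.024134
Rounded to 4 decimal places: P(Data center power outage) ≈ 0.0241.

0.0241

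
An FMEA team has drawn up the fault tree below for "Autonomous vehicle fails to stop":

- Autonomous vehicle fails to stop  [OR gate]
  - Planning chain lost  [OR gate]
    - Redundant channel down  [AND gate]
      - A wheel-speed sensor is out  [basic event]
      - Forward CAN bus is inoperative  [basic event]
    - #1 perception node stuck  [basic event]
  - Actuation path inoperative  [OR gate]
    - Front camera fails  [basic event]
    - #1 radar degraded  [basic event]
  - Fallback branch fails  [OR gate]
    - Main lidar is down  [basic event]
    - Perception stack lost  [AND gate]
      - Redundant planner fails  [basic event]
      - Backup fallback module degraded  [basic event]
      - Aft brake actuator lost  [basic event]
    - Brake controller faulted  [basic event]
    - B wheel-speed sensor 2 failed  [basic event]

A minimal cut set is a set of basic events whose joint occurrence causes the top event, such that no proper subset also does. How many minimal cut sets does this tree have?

Redundant channel down [AND]: one cut set from each child combined → 1 × 1 = 1 cut set(s).
Planning chain lost [OR]: union of children's cut sets → 2 cut set(s).
Actuation path inoperative [OR]: union of children's cut sets → 2 cut set(s).
Perception stack lost [AND]: one cut set from each child combined → 1 × 1 × 1 = 1 cut set(s).
Fallback branch fails [OR]: union of children's cut sets → 4 cut set(s).
Autonomous vehicle fails to stop [OR]: union of children's cut sets → 8 cut set(s).
Minimal cut sets: {A wheel-speed sensor is out, Forward CAN bus is inoperative}; {#1 perception node stuck}; {Front camera fails}; {#1 radar degraded}; {Main lidar is down}; {Aft brake actuator lost, Backup fallback module degraded, Redundant planner fails}; {Brake controller faulted}; {B wheel-speed sensor 2 failed}.

8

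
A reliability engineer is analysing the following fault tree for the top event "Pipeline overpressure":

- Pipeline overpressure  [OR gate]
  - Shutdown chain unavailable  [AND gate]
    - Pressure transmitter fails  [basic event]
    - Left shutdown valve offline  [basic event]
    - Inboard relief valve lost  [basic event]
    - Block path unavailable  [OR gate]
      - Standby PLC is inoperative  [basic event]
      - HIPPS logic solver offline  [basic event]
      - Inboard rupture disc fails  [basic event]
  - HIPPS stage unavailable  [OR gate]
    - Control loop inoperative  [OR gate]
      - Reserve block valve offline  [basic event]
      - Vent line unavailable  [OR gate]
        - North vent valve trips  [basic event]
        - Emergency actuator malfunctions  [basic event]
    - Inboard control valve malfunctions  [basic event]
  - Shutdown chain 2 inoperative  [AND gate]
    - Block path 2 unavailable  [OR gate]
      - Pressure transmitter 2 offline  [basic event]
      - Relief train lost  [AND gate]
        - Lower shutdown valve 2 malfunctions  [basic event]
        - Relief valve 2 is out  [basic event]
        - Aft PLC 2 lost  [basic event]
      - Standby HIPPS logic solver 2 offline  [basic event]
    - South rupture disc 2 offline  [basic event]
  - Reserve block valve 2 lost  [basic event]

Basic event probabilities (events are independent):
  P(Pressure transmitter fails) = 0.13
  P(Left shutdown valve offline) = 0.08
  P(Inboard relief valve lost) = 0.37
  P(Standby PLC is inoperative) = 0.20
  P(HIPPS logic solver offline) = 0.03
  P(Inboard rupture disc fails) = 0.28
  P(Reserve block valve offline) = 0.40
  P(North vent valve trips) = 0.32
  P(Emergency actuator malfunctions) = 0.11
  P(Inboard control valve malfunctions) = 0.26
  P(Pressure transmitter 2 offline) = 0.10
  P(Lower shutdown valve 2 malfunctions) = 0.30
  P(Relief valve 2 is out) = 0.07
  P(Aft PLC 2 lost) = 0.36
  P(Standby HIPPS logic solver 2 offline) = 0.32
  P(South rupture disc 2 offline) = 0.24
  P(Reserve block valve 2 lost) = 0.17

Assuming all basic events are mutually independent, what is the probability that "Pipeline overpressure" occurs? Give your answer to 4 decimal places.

P(Block path unavailable) [OR] = 1 − (1−0.20) × (1−0.03) × (1−0.28) = 0.441280
P(Shutdown chain unavailable) [AND] = 0.13 × 0.08 × 0.37 × 0.441280 = 0.001698
P(Vent line unavailable) [OR] = 1 − (1−0.32) × (1−0.11) = 0.394800
P(Control loop inoperative) [OR] = 1 − (1−0.40) × (1−0.394800) = 0.636880
P(HIPPS stage unavailable) [OR] = 1 − (1−0.636880) × (1−0.26) = 0.731291
P(Relief train lost) [AND] = 0.30 × 0.07 × 0.36 = 0.007560
P(Block path 2 unavailable) [OR] = 1 − (1−0.10) × (1−0.007560) × (1−0.32) = 0.392627
P(Shutdown chain 2 inoperative) [AND] = 0.392627 × 0.24 = 0.094230
P(Pipeline overpressure) [OR] = 1 − (1−0.001698) × (1−0.731291) × (1−0.094230) × (1−0.17) = 0.798331
Rounded to 4 decimal places: P(Pipeline overpressure) ≈ 0.7983.

0.7983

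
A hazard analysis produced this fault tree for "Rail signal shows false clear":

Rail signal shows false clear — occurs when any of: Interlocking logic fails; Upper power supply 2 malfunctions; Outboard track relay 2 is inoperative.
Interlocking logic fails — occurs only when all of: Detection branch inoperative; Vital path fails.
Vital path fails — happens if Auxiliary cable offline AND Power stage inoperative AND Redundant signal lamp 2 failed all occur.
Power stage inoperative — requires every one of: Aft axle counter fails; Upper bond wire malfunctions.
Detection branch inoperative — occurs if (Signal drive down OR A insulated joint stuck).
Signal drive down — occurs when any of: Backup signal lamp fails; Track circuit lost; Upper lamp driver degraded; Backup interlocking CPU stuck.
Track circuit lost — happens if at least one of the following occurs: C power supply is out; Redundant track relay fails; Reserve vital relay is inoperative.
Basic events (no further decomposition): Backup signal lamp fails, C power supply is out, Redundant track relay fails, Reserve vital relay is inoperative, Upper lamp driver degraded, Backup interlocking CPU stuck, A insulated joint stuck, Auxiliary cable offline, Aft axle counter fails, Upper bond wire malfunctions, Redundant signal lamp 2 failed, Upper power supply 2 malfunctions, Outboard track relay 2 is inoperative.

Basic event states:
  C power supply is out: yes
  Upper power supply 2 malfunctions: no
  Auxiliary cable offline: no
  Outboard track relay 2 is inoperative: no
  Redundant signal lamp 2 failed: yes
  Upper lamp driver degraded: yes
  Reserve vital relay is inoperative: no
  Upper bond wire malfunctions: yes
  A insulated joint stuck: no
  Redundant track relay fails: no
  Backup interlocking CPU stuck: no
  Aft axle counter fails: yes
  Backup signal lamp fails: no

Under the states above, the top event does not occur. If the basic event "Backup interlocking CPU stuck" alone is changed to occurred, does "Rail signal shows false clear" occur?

Counterfactual: set "Backup interlocking CPU stuck" to occurred.
Track circuit lost [OR]: C power supply is out=occurs, Redundant track relay fails=not, Reserve vital relay is inoperative=not → at least one input occurs → occurs.
Signal drive down [OR]: Backup signal lamp fails=not, Track circuit lost=occurs, Upper lamp driver degraded=occurs, Backup interlocking CPU stuck=occurs → at least one input occurs → occurs.
Detection branch inoperative [OR]: Signal drive down=occurs, A insulated joint stuck=not → at least one input occurs → occurs.
Power stage inoperative [AND]: Aft axle counter fails=occurs, Upper bond wire malfunctions=occurs → all inputs occur → occurs.
Vital path fails [AND]: Auxiliary cable offline=not, Power stage inoperative=occurs, Redundant signal lamp 2 failed=occurs → not all inputs occur → does not occur.
Interlocking logic fails [AND]: Detection branch inoperative=occurs, Vital path fails=not → not all inputs occur → does not occur.
Rail signal shows false clear [OR]: Interlocking logic fails=not, Upper power supply 2 malfunctions=not, Outboard track relay 2 is inoperative=not → no input occurs → does not occur.

No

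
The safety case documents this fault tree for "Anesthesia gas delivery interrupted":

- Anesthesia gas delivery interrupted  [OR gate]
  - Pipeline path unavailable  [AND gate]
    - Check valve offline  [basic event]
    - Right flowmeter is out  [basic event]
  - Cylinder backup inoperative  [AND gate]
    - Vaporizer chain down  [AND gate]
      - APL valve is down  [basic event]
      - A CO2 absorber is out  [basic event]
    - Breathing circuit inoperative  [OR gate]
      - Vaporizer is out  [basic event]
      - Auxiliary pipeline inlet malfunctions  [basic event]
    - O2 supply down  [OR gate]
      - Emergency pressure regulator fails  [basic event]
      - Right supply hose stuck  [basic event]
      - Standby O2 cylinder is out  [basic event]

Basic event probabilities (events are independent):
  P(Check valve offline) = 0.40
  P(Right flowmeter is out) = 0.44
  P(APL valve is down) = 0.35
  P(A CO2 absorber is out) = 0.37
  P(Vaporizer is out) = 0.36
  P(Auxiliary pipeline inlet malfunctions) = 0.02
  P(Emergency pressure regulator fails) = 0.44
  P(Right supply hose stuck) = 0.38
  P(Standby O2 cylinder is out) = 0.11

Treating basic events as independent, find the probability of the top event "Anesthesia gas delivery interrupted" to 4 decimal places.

P(Pipeline path unavailable) [AND] = 0.40 × 0.44 = 0.176000
P(Vaporizer chain down) [AND] = 0.35 × 0.37 = 0.129500
P(Breathing circuit inoperative) [OR] = 1 − (1−0.36) × (1−0.02) = 0.372800
P(O2 supply down) [OR] = 1 − (1−0.44) × (1−0.38) × (1−0.11) = 0.690992
P(Cylinder backup inoperative) [AND] = 0.129500 × 0.372800 × 0.690992 = 0.033359
P(Anesthesia gas delivery interrupted) [OR] = 1 − (1−0.176000) × (1−0.033359) = 0.203488
Rounded to 4 decimal places: P(Anesthesia gas delivery interrupted) ≈ 0.2035.

0.2035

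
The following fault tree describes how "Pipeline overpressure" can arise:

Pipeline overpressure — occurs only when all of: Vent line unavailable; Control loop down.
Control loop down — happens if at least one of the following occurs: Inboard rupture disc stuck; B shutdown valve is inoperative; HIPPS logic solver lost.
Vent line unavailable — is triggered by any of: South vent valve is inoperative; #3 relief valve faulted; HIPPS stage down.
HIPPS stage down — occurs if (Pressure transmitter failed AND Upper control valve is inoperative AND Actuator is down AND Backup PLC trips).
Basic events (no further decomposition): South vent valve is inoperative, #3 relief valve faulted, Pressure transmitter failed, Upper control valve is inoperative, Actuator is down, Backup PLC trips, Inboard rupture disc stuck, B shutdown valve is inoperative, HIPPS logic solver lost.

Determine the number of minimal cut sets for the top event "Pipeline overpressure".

9

HIPPS stage down [AND]: one cut set from each child combined → 1 × 1 × 1 × 1 = 1 cut set(s).
Vent line unavailable [OR]: union of children's cut sets → 3 cut set(s).
Control loop down [OR]: union of children's cut sets → 3 cut set(s).
Pipeline overpressure [AND]: one cut set from each child combined → 3 × 3 = 9 cut set(s).
Minimal cut sets: {Inboard rupture disc stuck, South vent valve is inoperative}; {B shutdown valve is inoperative, South vent valve is inoperative}; {HIPPS logic solver lost, South vent valve is inoperative}; {#3 relief valve faulted, Inboard rupture disc stuck}; {#3 relief valve faulted, B shutdown valve is inoperative}; {#3 relief valve faulted, HIPPS logic solver lost}; {Actuator is down, Backup PLC trips, Inboard rupture disc stuck, Pressure transmitter failed, Upper control valve is inoperative}; {Actuator is down, B shutdown valve is inoperative, Backup PLC trips, Pressure transmitter failed, Upper control valve is inoperative}; {Actuator is down, Backup PLC trips, HIPPS logic solver lost, Pressure transmitter failed, Upper control valve is inoperative}.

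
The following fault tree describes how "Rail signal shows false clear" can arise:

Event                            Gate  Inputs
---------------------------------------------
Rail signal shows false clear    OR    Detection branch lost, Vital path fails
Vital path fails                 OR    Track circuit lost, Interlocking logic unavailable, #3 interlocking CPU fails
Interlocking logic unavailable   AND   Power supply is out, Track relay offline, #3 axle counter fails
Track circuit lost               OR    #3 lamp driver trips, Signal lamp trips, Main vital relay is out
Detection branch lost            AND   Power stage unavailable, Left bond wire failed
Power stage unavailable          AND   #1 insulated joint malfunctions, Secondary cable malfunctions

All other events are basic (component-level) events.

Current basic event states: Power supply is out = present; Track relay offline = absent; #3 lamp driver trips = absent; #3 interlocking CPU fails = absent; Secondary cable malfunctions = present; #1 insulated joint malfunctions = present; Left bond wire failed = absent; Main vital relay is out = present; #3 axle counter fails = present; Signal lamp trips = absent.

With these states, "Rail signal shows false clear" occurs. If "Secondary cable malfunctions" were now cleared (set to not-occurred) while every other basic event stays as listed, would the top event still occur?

Counterfactual: set "Secondary cable malfunctions" to not occurred.
Power stage unavailable [AND]: #1 insulated joint malfunctions=occurs, Secondary cable malfunctions=not → not all inputs occur → does not occur.
Detection branch lost [AND]: Power stage unavailable=not, Left bond wire failed=not → not all inputs occur → does not occur.
Track circuit lost [OR]: #3 lamp driver trips=not, Signal lamp trips=not, Main vital relay is out=occurs → at least one input occurs → occurs.
Interlocking logic unavailable [AND]: Power supply is out=occurs, Track relay offline=not, #3 axle counter fails=occurs → not all inputs occur → does not occur.
Vital path fails [OR]: Track circuit lost=occurs, Interlocking logic unavailable=not, #3 interlocking CPU fails=not → at least one input occurs → occurs.
Rail signal shows false clear [OR]: Detection branch lost=not, Vital path fails=occurs → at least one input occurs → occurs.

Yes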